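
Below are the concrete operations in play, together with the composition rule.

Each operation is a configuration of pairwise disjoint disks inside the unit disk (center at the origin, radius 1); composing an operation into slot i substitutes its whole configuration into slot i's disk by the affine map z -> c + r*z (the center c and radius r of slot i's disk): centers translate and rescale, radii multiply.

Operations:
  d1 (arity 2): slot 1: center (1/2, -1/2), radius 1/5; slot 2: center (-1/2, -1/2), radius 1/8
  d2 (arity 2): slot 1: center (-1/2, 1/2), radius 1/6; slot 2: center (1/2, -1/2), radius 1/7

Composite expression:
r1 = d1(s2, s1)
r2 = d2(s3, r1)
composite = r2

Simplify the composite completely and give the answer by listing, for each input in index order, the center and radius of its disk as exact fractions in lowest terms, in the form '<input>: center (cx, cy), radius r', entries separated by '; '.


s1: center (3/7, -4/7), radius 1/56; s2: center (4/7, -4/7), radius 1/35; s3: center (-1/2, 1/2), radius 1/6

Each s-disk chains the slot maps above it in d2; radii multiply.
input s3: applying the 1 nested substitution gives center (-1/2, 1/2), radius 1/6
input s2: applying the 2 nested substitutions gives center (4/7, -4/7), radius 1/35
input s1: applying the 2 nested substitutions gives center (3/7, -4/7), radius 1/56


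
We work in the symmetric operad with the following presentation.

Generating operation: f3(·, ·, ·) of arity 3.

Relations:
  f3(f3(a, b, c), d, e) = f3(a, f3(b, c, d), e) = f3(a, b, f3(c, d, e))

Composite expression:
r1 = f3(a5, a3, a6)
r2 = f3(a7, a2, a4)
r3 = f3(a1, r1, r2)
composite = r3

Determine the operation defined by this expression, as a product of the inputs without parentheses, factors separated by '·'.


a1 · a5 · a3 · a6 · a7 · a2 · a4

Every regrouping of f3 is equal, so read the a-inputs in written order.
f3(a5, a3, a6) reduces to a5 · a3 · a6
f3(a7, a2, a4) reduces to a7 · a2 · a4
f3(a1, f3(a5, a3, a6), f3(a7, a2, a4)) reduces to a1 · a5 · a3 · a6 · a7 · a2 · a4


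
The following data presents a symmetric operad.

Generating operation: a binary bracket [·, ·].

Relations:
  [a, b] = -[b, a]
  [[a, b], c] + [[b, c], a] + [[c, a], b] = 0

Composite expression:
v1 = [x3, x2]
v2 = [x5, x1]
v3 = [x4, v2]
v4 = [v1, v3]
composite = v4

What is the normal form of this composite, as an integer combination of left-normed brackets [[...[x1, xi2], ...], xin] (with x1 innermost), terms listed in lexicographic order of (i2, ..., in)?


Antisymmetry and Jacobi reduce to x1-anchored left-normed brackets.
Composite bracket: [[x3, x2], [x4, [x5, x1]]]
The bracket unfolds into 16 signed words via [a, b] = ab - ba (2^4 = 16).
Keep just the words that open with x1:
  word x1x5x4x2x3 has sign +1, contributing +[[[[x1, x5], x4], x2], x3]
  word x1x5x4x3x2 has sign -1, contributing -[[[[x1, x5], x4], x3], x2]

[[[[x1, x5], x4], x2], x3] - [[[[x1, x5], x4], x3], x2]


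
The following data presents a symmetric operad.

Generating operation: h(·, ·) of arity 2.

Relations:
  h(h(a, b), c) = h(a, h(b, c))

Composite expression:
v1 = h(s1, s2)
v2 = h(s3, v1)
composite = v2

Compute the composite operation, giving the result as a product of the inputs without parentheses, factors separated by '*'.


Under associativity of h, the answer is the s's in reading order.
h(s1, s2) reduces to s1 * s2
h(s3, h(s1, s2)) reduces to s3 * s1 * s2

s3 * s1 * s2


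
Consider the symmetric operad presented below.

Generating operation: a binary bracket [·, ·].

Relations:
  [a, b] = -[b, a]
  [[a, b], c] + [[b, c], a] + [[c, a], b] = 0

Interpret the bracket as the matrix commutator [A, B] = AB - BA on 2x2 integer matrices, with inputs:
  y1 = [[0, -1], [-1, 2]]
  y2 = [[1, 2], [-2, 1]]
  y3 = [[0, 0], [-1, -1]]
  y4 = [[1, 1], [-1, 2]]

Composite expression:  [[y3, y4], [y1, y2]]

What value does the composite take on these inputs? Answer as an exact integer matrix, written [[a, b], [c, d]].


[[4, -16], [24, -4]]


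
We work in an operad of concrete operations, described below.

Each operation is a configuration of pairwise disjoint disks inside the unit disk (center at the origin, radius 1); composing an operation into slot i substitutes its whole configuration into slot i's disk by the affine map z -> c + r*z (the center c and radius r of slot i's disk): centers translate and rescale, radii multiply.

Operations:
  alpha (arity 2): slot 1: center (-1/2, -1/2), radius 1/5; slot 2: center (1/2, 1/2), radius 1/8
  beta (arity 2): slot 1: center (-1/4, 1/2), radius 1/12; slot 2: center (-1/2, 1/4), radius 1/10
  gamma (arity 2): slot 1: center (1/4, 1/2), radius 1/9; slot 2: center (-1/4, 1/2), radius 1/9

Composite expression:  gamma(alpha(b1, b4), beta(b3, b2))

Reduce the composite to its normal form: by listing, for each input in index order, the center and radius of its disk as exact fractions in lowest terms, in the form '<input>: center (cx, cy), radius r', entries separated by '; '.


b1: center (7/36, 4/9), radius 1/45; b2: center (-11/36, 19/36), radius 1/90; b3: center (-5/18, 5/9), radius 1/108; b4: center (11/36, 5/9), radius 1/72

Below gamma, radii multiply path by path; the b-disk centers shift.
b1: after 2 affine steps, its disk has center (7/36, 4/9), radius 1/45
b4: after 2 affine steps, its disk has center (11/36, 5/9), radius 1/72
b3: after 2 affine steps, its disk has center (-5/18, 5/9), radius 1/108
b2: after 2 affine steps, its disk has center (-11/36, 19/36), radius 1/90


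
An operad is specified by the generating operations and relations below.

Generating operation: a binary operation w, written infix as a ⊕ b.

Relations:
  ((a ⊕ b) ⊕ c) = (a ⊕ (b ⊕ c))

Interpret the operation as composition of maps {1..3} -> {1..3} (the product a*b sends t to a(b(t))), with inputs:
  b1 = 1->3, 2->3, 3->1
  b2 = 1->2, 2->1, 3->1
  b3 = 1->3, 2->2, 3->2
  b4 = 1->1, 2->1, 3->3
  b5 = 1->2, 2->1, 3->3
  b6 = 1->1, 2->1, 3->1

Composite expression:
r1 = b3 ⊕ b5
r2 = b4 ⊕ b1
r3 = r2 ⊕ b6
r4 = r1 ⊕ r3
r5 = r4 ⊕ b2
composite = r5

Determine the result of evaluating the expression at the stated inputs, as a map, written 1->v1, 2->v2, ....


1->2, 2->2, 3->2

(b3 ⊕ b5) = 1->2, 2->3, 3->2
(b4 ⊕ b1) = 1->3, 2->3, 3->1
((b4 ⊕ b1) ⊕ b6) = 1->3, 2->3, 3->3
((b3 ⊕ b5) ⊕ ((b4 ⊕ b1) ⊕ b6)) = 1->2, 2->2, 3->2
(((b3 ⊕ b5) ⊕ ((b4 ⊕ b1) ⊕ b6)) ⊕ b2) = 1->2, 2->2, 3->2


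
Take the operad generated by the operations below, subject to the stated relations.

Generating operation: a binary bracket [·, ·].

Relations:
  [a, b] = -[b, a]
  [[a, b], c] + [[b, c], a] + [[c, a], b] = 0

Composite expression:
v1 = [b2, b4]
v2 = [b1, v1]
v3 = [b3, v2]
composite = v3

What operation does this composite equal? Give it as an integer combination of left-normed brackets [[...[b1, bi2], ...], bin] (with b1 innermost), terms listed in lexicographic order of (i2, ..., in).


-[[[b1, b2], b4], b3] + [[[b1, b4], b2], b3]


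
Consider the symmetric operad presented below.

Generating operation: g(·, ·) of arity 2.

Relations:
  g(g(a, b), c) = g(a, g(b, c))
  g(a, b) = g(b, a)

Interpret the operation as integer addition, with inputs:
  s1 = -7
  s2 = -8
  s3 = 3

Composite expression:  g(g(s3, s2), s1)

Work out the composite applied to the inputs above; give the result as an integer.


g(s3, s2) = -5
g(g(s3, s2), s1) = -12

-12


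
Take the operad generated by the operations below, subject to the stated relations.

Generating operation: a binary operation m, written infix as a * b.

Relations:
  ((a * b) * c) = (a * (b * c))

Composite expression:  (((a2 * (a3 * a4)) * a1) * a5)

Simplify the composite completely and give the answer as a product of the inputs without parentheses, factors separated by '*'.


a2 * a3 * a4 * a1 * a5

Key point: m is associative — brackets drop, the a-order remains.
(a3 * a4) linearizes to a3 * a4
(a2 * (a3 * a4)) linearizes to a2 * a3 * a4
((a2 * (a3 * a4)) * a1) linearizes to a2 * a3 * a4 * a1
(((a2 * (a3 * a4)) * a1) * a5) linearizes to a2 * a3 * a4 * a1 * a5


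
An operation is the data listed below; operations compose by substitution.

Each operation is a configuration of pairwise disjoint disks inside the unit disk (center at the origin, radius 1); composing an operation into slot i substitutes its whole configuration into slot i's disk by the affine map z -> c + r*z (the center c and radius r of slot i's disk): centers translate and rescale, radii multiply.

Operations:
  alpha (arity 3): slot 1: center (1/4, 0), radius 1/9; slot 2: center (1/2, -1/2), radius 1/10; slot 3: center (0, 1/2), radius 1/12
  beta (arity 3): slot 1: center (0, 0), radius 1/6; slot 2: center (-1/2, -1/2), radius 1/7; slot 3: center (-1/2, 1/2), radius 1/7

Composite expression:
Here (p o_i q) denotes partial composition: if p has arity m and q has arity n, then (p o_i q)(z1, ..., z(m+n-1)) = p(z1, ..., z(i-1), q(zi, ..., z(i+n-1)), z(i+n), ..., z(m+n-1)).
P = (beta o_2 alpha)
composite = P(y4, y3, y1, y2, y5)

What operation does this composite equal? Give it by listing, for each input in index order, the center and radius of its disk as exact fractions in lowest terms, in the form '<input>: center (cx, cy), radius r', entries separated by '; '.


Only the slot chain above each y matters under beta; compose those maps.
input y4: applying the 1 nested substitution gives center (0, 0), radius 1/6
input y3: applying the 2 nested substitutions gives center (-13/28, -1/2), radius 1/63
input y1: applying the 2 nested substitutions gives center (-3/7, -4/7), radius 1/70
input y2: applying the 2 nested substitutions gives center (-1/2, -3/7), radius 1/84
input y5: applying the 1 nested substitution gives center (-1/2, 1/2), radius 1/7

y1: center (-3/7, -4/7), radius 1/70; y2: center (-1/2, -3/7), radius 1/84; y3: center (-13/28, -1/2), radius 1/63; y4: center (0, 0), radius 1/6; y5: center (-1/2, 1/2), radius 1/7


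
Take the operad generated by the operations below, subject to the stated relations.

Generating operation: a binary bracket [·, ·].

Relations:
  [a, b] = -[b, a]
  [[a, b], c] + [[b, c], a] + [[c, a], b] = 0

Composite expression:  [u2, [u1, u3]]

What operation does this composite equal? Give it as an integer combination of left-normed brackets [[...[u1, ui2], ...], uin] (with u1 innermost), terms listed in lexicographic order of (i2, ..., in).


-[[u1, u3], u2]

Skip Jacobi rewriting: expand, keep u1-initial words, read off terms.
Composite bracket: [u2, [u1, u3]]
Under [a, b] = ab - ba we get 4 signed associative words (2^2 = 4).
Words beginning with u1 determine it all:
  sign of u1u3u2 is -1, so it contributes -[[u1, u3], u2]


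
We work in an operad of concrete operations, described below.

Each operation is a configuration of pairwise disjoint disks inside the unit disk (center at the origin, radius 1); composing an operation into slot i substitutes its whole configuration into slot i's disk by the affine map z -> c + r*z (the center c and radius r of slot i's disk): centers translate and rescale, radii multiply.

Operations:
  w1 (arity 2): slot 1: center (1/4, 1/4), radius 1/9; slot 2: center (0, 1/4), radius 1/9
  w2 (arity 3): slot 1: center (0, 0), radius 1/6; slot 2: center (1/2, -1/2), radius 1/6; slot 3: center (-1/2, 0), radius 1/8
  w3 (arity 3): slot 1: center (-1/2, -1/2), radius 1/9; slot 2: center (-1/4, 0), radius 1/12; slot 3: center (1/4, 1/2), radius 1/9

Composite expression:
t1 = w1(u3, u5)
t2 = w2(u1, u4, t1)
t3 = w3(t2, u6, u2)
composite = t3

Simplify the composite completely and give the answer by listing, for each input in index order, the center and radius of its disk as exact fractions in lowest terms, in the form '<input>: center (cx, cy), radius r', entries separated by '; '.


Nesting under w3 composes maps z -> c + r*z down each u-path.
tracing u1 down its 2-map path: center (-1/2, -1/2), radius 1/54
tracing u4 down its 2-map path: center (-4/9, -5/9), radius 1/54
tracing u3 down its 3-map path: center (-53/96, -143/288), radius 1/648
tracing u5 down its 3-map path: center (-5/9, -143/288), radius 1/648
tracing u6 down its 1-map path: center (-1/4, 0), radius 1/12
tracing u2 down its 1-map path: center (1/4, 1/2), radius 1/9

u1: center (-1/2, -1/2), radius 1/54; u2: center (1/4, 1/2), radius 1/9; u3: center (-53/96, -143/288), radius 1/648; u4: center (-4/9, -5/9), radius 1/54; u5: center (-5/9, -143/288), radius 1/648; u6: center (-1/4, 0), radius 1/12


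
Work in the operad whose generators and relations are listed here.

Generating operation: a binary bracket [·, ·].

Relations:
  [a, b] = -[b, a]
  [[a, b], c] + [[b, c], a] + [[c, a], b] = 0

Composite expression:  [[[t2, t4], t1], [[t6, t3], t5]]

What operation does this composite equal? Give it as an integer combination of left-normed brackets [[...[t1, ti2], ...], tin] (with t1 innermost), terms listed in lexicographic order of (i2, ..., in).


[[[[[t1, t2], t4], t3], t6], t5] - [[[[[t1, t2], t4], t5], t3], t6] + [[[[[t1, t2], t4], t5], t6], t3] - [[[[[t1, t2], t4], t6], t3], t5] - [[[[[t1, t4], t2], t3], t6], t5] + [[[[[t1, t4], t2], t5], t3], t6] - [[[[[t1, t4], t2], t5], t6], t3] + [[[[[t1, t4], t2], t6], t3], t5]

Skip Jacobi rewriting: expand, keep t1-initial words, read off terms.
Composite bracket: [[[t2, t4], t1], [[t6, t3], t5]]
Full expansion: 32 signed words from ab - ba (2^5 = 32).
The t1-initial words carry the normal form:
  sign of t1t2t4t3t6t5 is +1, so it contributes +[[[[[t1, t2], t4], t3], t6], t5]
  sign of t1t2t4t5t3t6 is -1, so it contributes -[[[[[t1, t2], t4], t5], t3], t6]
  sign of t1t2t4t5t6t3 is +1, so it contributes +[[[[[t1, t2], t4], t5], t6], t3]
  sign of t1t2t4t6t3t5 is -1, so it contributes -[[[[[t1, t2], t4], t6], t3], t5]
  sign of t1t4t2t3t6t5 is -1, so it contributes -[[[[[t1, t4], t2], t3], t6], t5]
  sign of t1t4t2t5t3t6 is +1, so it contributes +[[[[[t1, t4], t2], t5], t3], t6]
  sign of t1t4t2t5t6t3 is -1, so it contributes -[[[[[t1, t4], t2], t5], t6], t3]
  sign of t1t4t2t6t3t5 is +1, so it contributes +[[[[[t1, t4], t2], t6], t3], t5]


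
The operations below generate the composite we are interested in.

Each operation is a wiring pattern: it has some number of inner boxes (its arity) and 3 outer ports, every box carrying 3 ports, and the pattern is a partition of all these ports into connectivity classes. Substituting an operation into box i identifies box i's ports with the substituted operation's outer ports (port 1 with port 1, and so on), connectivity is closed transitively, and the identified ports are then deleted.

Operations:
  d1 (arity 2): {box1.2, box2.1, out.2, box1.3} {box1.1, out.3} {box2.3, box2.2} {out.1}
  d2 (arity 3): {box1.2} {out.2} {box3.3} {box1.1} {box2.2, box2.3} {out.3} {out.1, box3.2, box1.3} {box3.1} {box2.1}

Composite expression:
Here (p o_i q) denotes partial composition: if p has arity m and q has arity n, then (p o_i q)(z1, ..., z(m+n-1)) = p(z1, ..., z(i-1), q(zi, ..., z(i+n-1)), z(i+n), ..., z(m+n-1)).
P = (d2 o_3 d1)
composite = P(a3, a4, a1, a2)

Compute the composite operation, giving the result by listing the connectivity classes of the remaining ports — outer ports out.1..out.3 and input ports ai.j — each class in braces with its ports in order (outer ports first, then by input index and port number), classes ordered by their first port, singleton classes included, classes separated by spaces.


{out.1, a1.2, a1.3, a2.1, a3.3} {out.2} {out.3} {a1.1} {a2.2, a2.3} {a3.1} {a3.2} {a4.1} {a4.2, a4.3}

After gluing at d2, chains via deleted ports link the a-ports.
the subtree at d1 composes to {out.1} {out.2, a1.2, a1.3, a2.1} {out.3, a1.1} {a2.2, a2.3} on (a1, a2); out.j = own outer ports
the subtree at d2 composes to {out.1, a1.2, a1.3, a2.1, a3.3} {out.2} {out.3} {a1.1} {a2.2, a2.3} {a3.1} {a3.2} {a4.1} {a4.2, a4.3} on (a3, a4, a1, a2); out.j = own outer ports


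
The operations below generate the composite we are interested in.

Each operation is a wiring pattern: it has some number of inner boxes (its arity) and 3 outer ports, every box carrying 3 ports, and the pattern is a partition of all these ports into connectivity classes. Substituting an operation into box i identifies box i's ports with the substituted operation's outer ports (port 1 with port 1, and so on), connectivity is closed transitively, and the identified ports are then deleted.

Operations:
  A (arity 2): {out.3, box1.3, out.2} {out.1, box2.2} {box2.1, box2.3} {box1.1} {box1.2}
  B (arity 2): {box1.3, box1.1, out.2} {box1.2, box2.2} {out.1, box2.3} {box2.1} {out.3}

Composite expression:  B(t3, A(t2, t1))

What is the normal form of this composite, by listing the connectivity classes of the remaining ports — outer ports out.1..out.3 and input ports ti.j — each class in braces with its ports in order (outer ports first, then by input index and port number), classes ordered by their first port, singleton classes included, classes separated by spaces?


Treat the ports identified at B as solder joints: merge, then drop.
through A, on inputs (t2, t1): {out.1, t1.2} {out.2, out.3, t2.3} {t1.1, t1.3} {t2.1} {t2.2} (out.j = stage outer ports)
through B, on inputs (t3, t2, t1): {out.1, t2.3, t3.2} {out.2, t3.1, t3.3} {out.3} {t1.1, t1.3} {t1.2} {t2.1} {t2.2} (out.j = stage outer ports)

{out.1, t2.3, t3.2} {out.2, t3.1, t3.3} {out.3} {t1.1, t1.3} {t1.2} {t2.1} {t2.2}


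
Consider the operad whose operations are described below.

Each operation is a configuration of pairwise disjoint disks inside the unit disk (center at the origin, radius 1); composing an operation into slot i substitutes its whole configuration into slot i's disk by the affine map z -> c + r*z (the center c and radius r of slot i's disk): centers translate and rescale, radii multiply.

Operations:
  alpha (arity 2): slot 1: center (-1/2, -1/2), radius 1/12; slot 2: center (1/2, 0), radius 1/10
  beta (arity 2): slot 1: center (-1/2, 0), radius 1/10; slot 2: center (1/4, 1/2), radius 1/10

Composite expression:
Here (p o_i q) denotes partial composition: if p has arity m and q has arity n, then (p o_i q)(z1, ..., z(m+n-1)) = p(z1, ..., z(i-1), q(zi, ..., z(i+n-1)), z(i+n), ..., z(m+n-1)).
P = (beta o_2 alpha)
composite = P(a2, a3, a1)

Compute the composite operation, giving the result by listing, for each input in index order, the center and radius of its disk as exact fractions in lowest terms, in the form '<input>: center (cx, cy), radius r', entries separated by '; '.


Nesting under beta composes maps z -> c + r*z down each a-path.
for a2, the 1-step affine chain lands on center (-1/2, 0), radius 1/10
for a3, the 2-step affine chain lands on center (1/5, 9/20), radius 1/120
for a1, the 2-step affine chain lands on center (3/10, 1/2), radius 1/100

a1: center (3/10, 1/2), radius 1/100; a2: center (-1/2, 0), radius 1/10; a3: center (1/5, 9/20), radius 1/120


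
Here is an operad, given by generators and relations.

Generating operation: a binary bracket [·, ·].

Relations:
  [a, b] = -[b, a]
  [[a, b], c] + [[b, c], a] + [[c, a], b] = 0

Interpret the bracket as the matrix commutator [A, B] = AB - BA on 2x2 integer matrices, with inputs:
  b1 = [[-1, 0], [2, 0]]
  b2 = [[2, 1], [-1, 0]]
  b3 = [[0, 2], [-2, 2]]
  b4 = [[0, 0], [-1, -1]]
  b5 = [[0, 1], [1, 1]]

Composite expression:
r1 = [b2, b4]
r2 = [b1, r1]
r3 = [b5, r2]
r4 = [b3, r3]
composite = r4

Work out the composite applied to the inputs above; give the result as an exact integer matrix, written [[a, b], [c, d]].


[[-8, 26], [18, 8]]


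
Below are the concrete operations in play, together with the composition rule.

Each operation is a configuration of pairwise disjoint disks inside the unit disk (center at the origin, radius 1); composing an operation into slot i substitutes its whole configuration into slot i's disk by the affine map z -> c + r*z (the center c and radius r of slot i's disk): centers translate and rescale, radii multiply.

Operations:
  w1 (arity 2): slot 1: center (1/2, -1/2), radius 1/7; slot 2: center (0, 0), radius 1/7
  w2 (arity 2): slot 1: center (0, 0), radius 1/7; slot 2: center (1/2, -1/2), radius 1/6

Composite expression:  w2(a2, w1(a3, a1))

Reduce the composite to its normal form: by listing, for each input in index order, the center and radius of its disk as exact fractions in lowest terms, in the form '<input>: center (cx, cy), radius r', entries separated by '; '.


a1: center (1/2, -1/2), radius 1/42; a2: center (0, 0), radius 1/7; a3: center (7/12, -7/12), radius 1/42

Below w2, radii multiply path by path; the a-disk centers shift.
tracing a2 down its 1-map path: center (0, 0), radius 1/7
tracing a3 down its 2-map path: center (7/12, -7/12), radius 1/42
tracing a1 down its 2-map path: center (1/2, -1/2), radius 1/42


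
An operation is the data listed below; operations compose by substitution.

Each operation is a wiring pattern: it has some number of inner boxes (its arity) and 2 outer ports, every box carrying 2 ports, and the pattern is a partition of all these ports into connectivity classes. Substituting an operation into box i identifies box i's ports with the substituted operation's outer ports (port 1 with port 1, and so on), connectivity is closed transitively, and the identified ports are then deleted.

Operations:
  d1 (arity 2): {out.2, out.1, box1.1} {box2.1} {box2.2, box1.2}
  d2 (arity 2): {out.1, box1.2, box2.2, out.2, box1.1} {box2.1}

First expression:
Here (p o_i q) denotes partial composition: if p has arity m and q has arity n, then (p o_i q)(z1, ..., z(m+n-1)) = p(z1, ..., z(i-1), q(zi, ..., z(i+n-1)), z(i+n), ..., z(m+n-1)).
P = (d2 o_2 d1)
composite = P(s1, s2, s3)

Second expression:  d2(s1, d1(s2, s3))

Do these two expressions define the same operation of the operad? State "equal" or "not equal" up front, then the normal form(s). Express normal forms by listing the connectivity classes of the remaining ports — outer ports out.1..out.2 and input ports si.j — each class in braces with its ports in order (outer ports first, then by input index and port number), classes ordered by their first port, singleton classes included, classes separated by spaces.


In normal form, the first expression is {out.1, out.2, s1.1, s1.2, s2.1} {s2.2, s3.2} {s3.1}
In normal form, the second expression is {out.1, out.2, s1.1, s1.2, s2.1} {s2.2, s3.2} {s3.1}
The forms coincide; equal.

equal; the common form is {out.1, out.2, s1.1, s1.2, s2.1} {s2.2, s3.2} {s3.1}


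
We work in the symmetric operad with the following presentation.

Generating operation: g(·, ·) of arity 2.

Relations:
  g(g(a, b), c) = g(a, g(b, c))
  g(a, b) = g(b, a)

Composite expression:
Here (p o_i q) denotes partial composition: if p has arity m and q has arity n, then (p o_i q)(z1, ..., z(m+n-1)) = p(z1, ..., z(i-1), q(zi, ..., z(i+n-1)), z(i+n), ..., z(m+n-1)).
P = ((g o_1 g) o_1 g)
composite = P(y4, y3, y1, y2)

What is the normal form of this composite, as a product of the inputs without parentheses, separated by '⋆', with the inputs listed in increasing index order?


y1 ⋆ y2 ⋆ y3 ⋆ y4

Any arrangement under g is one operation, so sort the y-inputs.
g(y4, y3) unparenthesizes to y4 ⋆ y3
g(g(y4, y3), y1) unparenthesizes to y4 ⋆ y3 ⋆ y1
g(g(g(y4, y3), y1), y2) unparenthesizes to y4 ⋆ y3 ⋆ y1 ⋆ y2
reordering the factors by index: y1 ⋆ y2 ⋆ y3 ⋆ y4


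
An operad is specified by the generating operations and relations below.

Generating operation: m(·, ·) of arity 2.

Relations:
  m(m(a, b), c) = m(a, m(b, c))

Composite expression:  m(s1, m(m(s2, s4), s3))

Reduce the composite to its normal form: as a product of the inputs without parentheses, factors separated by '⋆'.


s1 ⋆ s2 ⋆ s4 ⋆ s3

All parenthesizations of m agree; list the s-inputs left to right.
m(s2, s4) flattens to s2 ⋆ s4
m(m(s2, s4), s3) flattens to s2 ⋆ s4 ⋆ s3
m(s1, m(m(s2, s4), s3)) flattens to s1 ⋆ s2 ⋆ s4 ⋆ s3


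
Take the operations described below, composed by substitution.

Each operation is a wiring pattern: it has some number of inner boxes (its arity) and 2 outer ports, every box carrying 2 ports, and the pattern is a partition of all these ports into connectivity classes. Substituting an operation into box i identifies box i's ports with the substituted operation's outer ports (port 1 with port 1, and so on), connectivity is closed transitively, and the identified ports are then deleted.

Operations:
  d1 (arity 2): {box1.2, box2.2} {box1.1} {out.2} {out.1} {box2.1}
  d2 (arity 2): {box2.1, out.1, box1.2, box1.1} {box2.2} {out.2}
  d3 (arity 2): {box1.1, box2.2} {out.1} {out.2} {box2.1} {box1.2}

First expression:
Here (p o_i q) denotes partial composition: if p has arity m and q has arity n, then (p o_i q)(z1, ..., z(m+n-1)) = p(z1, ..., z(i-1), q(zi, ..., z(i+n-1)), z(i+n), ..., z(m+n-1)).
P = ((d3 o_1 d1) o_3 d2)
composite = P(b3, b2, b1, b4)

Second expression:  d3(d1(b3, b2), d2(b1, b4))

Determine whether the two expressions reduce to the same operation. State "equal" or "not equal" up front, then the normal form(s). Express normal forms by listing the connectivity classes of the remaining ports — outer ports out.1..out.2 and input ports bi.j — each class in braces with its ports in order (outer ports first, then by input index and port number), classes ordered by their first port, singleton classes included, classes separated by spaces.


equal: each reduces to {out.1} {out.2} {b1.1, b1.2, b4.1} {b2.1} {b2.2, b3.2} {b3.1} {b4.2}


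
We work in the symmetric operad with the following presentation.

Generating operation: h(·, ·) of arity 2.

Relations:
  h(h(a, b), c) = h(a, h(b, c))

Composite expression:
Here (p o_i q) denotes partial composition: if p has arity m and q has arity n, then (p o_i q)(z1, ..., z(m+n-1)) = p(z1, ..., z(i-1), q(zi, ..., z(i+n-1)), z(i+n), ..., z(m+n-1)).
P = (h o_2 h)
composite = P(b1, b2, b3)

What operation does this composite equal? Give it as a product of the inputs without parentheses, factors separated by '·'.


Associativity of h dissolves the nesting; only the b-input order survives.
h(b2, b3) flattens to b2 · b3
h(b1, h(b2, b3)) flattens to b1 · b2 · b3

b1 · b2 · b3


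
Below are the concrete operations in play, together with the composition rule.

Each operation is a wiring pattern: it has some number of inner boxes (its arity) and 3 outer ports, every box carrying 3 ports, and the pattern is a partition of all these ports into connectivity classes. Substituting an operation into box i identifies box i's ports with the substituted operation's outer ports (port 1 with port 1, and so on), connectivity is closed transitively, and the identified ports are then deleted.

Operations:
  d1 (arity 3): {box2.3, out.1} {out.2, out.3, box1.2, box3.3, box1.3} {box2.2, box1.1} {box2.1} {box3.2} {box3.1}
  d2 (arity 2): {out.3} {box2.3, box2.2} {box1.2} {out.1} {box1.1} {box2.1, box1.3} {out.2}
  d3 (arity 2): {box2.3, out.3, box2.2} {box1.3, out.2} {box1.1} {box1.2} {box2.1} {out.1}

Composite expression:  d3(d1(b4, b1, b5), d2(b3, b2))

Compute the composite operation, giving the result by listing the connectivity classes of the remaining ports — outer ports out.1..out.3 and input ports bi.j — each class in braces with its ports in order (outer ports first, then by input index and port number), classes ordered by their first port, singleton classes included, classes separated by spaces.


{out.1} {out.2, b4.2, b4.3, b5.3} {out.3} {b1.1} {b1.2, b4.1} {b1.3} {b2.1, b3.3} {b2.2, b2.3} {b3.1} {b3.2} {b5.1} {b5.2}

Two ports join when wires chain via d3-identified ports.
composing d1 on (b4, b1, b5), with out.j its own outer ports: {out.1, b1.3} {out.2, out.3, b4.2, b4.3, b5.3} {b1.1} {b1.2, b4.1} {b5.1} {b5.2}
composing d2 on (b3, b2), with out.j its own outer ports: {out.1} {out.2} {out.3} {b2.1, b3.3} {b2.2, b2.3} {b3.1} {b3.2}
composing d3 on (b4, b1, b5, b3, b2), with out.j its own outer ports: {out.1} {out.2, b4.2, b4.3, b5.3} {out.3} {b1.1} {b1.2, b4.1} {b1.3} {b2.1, b3.3} {b2.2, b2.3} {b3.1} {b3.2} {b5.1} {b5.2}


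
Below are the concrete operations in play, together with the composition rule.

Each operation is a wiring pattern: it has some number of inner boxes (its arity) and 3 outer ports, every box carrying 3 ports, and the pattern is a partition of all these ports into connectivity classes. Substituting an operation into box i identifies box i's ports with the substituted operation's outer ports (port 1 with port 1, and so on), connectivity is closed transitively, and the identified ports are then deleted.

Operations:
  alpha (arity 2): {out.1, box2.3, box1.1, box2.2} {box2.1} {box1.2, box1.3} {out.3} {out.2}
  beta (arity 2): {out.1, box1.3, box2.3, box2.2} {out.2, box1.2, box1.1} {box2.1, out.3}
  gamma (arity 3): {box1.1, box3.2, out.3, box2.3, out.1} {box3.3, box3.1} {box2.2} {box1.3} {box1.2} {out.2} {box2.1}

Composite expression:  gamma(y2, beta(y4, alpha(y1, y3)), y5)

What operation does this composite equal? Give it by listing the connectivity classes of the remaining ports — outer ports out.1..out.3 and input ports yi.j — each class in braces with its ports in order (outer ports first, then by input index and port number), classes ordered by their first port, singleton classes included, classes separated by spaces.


{out.1, out.3, y1.1, y2.1, y3.2, y3.3, y5.2} {out.2} {y1.2, y1.3} {y2.2} {y2.3} {y3.1} {y4.1, y4.2} {y4.3} {y5.1, y5.3}


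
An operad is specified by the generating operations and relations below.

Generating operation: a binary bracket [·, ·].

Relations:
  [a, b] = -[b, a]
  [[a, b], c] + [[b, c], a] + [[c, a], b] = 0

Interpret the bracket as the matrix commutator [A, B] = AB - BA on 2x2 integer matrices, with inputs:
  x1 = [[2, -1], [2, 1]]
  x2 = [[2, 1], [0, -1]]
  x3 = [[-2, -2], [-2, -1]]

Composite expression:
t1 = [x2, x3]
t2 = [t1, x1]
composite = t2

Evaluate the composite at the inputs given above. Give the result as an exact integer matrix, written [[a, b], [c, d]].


[x2, x3] = [[-2, -5], [6, 2]]
[[x2, x3], x1] = [[-4, 9], [14, 4]]

[[-4, 9], [14, 4]]


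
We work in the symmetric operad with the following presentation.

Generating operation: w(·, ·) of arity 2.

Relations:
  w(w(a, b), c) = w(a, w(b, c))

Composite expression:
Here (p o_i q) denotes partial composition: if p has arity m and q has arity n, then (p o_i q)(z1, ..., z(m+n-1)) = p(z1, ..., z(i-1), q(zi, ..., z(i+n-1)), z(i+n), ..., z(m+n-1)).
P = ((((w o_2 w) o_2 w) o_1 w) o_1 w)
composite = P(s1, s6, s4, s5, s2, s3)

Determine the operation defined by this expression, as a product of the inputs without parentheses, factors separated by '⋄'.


s1 ⋄ s6 ⋄ s4 ⋄ s5 ⋄ s2 ⋄ s3

Associativity of w dissolves the nesting; only the s-input order survives.
w(s1, s6) linearizes to s1 ⋄ s6
w(w(s1, s6), s4) linearizes to s1 ⋄ s6 ⋄ s4
w(s5, s2) linearizes to s5 ⋄ s2
w(w(s5, s2), s3) linearizes to s5 ⋄ s2 ⋄ s3
w(w(w(s1, s6), s4), w(w(s5, s2), s3)) linearizes to s1 ⋄ s6 ⋄ s4 ⋄ s5 ⋄ s2 ⋄ s3


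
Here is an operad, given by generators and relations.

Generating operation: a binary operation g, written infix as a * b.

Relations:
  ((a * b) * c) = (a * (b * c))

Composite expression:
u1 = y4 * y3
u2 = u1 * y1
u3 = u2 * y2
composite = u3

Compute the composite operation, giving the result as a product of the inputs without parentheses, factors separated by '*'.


Associativity of g dissolves the nesting; only the y-input order survives.
(y4 * y3) spells out as y4 * y3
((y4 * y3) * y1) spells out as y4 * y3 * y1
(((y4 * y3) * y1) * y2) spells out as y4 * y3 * y1 * y2

y4 * y3 * y1 * y2


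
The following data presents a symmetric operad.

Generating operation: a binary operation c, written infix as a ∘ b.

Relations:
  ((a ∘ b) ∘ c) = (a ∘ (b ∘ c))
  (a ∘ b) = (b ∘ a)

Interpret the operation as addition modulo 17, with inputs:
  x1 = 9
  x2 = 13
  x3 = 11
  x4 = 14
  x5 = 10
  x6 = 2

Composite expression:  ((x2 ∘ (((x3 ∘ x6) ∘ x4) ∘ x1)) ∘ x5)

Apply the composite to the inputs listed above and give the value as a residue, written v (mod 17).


8 (mod 17)

(x3 ∘ x6) = 13
((x3 ∘ x6) ∘ x4) = 10
(((x3 ∘ x6) ∘ x4) ∘ x1) = 2
(x2 ∘ (((x3 ∘ x6) ∘ x4) ∘ x1)) = 15
((x2 ∘ (((x3 ∘ x6) ∘ x4) ∘ x1)) ∘ x5) = 8


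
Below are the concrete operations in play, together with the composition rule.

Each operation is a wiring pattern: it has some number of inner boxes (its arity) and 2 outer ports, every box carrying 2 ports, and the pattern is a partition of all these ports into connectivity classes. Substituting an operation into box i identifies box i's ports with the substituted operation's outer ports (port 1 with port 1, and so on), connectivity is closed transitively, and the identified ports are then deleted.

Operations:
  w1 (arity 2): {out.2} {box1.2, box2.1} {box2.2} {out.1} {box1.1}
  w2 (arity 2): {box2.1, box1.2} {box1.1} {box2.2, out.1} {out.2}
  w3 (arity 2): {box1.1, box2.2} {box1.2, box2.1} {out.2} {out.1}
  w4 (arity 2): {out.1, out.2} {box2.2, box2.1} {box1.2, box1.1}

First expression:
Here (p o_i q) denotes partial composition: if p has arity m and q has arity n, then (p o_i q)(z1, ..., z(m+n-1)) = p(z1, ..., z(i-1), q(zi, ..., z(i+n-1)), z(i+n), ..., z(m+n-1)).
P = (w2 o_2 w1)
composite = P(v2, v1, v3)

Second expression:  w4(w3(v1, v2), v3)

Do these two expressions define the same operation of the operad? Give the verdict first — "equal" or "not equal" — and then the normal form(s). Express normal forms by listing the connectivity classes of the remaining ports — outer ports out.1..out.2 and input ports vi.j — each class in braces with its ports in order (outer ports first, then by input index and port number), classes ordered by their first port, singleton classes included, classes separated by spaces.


not equal; first: {out.1} {out.2} {v1.1} {v1.2, v3.1} {v2.1} {v2.2} {v3.2}; second: {out.1, out.2} {v1.1, v2.2} {v1.2, v2.1} {v3.1, v3.2}

In normal form, the first expression is {out.1} {out.2} {v1.1} {v1.2, v3.1} {v2.1} {v2.2} {v3.2}
In normal form, the second expression is {out.1, out.2} {v1.1, v2.2} {v1.2, v2.1} {v3.1, v3.2}
Different reductions; not equal.


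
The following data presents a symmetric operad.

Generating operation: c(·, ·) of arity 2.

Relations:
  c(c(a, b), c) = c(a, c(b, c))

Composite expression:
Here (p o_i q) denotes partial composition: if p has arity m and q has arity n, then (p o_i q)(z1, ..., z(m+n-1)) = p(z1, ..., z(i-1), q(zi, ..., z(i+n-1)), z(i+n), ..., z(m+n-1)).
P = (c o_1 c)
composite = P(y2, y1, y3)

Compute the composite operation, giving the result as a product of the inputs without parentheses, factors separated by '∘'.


y2 ∘ y1 ∘ y3


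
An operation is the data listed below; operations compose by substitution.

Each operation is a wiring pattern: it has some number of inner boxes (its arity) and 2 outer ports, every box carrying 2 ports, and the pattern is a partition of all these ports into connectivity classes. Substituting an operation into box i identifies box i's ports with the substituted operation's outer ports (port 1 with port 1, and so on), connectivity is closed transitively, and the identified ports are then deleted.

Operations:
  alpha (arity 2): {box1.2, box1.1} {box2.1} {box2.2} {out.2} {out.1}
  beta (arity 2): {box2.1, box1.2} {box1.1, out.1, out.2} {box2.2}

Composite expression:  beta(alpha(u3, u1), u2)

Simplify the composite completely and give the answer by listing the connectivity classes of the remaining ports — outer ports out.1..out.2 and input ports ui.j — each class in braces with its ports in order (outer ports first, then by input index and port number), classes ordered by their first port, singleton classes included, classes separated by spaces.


{out.1, out.2} {u1.1} {u1.2} {u2.1} {u2.2} {u3.1, u3.2}

Substituting into beta glues patterns; closure does the rest.
the subtree at alpha composes to {out.1} {out.2} {u1.1} {u1.2} {u3.1, u3.2} on (u3, u1); out.j = own outer ports
the subtree at beta composes to {out.1, out.2} {u1.1} {u1.2} {u2.1} {u2.2} {u3.1, u3.2} on (u3, u1, u2); out.j = own outer ports


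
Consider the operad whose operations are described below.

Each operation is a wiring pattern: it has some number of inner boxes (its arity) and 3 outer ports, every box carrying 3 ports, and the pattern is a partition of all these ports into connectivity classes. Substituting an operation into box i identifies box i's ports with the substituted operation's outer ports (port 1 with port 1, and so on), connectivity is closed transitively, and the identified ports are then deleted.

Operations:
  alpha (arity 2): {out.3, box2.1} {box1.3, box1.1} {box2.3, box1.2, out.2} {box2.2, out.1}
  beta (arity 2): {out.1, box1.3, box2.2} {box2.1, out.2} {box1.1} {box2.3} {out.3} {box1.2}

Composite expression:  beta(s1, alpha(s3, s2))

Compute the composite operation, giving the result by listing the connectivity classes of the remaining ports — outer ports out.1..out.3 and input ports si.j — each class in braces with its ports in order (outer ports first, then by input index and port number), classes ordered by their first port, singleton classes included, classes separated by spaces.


{out.1, s1.3, s2.3, s3.2} {out.2, s2.2} {out.3} {s1.1} {s1.2} {s2.1} {s3.1, s3.3}

Substituting into beta glues patterns; closure does the rest.
stage alpha: inputs (s3, s2), connectivity {out.1, s2.2} {out.2, s2.3, s3.2} {out.3, s2.1} {s3.1, s3.3}, out.j its boundary
stage beta: inputs (s1, s3, s2), connectivity {out.1, s1.3, s2.3, s3.2} {out.2, s2.2} {out.3} {s1.1} {s1.2} {s2.1} {s3.1, s3.3}, out.j its boundary


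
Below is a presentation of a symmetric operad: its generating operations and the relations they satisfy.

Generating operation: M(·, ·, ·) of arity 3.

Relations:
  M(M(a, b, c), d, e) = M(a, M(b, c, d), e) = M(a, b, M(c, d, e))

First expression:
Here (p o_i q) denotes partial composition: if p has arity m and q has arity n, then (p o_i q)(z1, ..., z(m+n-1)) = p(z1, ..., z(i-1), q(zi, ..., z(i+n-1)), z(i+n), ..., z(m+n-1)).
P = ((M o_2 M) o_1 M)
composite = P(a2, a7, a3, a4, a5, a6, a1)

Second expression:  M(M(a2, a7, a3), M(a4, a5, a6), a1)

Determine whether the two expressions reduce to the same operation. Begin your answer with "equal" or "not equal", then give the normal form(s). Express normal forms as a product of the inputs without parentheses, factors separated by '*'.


equal; the common form is a2 * a7 * a3 * a4 * a5 * a6 * a1

The first expression reduces to a2 * a7 * a3 * a4 * a5 * a6 * a1
The second expression reduces to a2 * a7 * a3 * a4 * a5 * a6 * a1
Same normal form: equal.


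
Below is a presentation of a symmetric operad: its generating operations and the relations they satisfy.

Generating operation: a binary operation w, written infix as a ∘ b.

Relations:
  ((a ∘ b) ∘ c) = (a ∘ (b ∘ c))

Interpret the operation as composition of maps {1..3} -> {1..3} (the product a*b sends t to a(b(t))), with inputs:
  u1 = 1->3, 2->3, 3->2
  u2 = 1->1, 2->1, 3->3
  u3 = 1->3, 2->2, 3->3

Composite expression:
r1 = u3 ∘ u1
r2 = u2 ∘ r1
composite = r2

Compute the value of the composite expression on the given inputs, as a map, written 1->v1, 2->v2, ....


(u3 ∘ u1) = 1->3, 2->3, 3->2
(u2 ∘ (u3 ∘ u1)) = 1->3, 2->3, 3->1

1->3, 2->3, 3->1


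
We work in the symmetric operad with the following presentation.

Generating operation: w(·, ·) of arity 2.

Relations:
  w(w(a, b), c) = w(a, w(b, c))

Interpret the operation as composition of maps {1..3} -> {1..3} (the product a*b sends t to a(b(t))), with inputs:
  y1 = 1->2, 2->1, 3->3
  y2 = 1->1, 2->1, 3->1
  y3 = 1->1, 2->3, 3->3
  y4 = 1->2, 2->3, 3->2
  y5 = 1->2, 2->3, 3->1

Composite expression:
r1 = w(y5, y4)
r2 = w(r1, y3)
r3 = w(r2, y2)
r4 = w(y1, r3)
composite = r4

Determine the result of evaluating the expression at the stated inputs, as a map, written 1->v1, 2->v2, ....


w(y5, y4) = 1->3, 2->1, 3->3
w(w(y5, y4), y3) = 1->3, 2->3, 3->3
w(w(w(y5, y4), y3), y2) = 1->3, 2->3, 3->3
w(y1, w(w(w(y5, y4), y3), y2)) = 1->3, 2->3, 3->3

1->3, 2->3, 3->3


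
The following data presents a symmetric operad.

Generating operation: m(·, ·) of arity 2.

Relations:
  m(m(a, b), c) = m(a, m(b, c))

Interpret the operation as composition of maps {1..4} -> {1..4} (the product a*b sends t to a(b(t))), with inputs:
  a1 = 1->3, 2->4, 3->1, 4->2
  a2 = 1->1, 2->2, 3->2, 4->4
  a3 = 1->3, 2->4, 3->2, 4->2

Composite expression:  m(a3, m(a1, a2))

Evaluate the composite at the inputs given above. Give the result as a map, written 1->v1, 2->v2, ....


m(a1, a2) = 1->3, 2->4, 3->4, 4->2
m(a3, m(a1, a2)) = 1->2, 2->2, 3->2, 4->4

1->2, 2->2, 3->2, 4->4
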